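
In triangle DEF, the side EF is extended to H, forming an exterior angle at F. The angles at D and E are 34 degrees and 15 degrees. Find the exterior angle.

Exterior angle = 34 + 15 = 49 degrees (exterior angle theorem).

49 degrees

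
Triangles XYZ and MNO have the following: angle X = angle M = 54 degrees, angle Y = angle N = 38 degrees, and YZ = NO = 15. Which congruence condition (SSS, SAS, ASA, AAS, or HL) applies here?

The given information provides:
angle X = angle M = 54 degrees, angle Y = angle N = 38 degrees, and YZ = NO = 15
This matches the AAS congruence theorem.
Two pairs of corresponding angles and a non-included side are equal (Angle-Angle-Side).

AAS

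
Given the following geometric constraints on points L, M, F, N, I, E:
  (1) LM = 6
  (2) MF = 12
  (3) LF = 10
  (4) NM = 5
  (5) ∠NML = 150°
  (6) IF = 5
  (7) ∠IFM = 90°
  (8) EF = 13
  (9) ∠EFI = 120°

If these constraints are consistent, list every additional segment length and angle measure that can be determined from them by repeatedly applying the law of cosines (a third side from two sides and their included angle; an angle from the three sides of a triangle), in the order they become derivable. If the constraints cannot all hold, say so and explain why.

The constraints are consistent. Derivable facts, in order:
After 1 step:
- IE ≈ 16.09
- LN ≈ 10.63
- MI = 13
- ∠FLM = 93.82°
- ∠FML = 56.25°
- ∠LFM = 29.93°
After 2 steps:
- ∠EIF = 44.39°
- ∠FEI = 15.61°
- ∠FIM = 67.38°
- ∠FMI = 22.62°
- ∠LNM = 16.4°
- ∠MLN = 13.6°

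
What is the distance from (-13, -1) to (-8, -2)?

d = sqrt((-8 - -13)^2 + (-2 - -1)^2)
d = sqrt(5^2 + -1^2)
d = sqrt(25 + 1)
d = sqrt(26)

sqrt(26)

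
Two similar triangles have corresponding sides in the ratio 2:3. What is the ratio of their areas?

Area scales with the square of linear dimensions. If every length is multiplied by 2/3, then the area is multiplied by (2/3)^2 = 4/9.
The area ratio is 4:9.

4:9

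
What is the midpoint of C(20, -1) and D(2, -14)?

The midpoint is the average of the coordinates:
x: (20 + 2)/2 = 11
y: (-1 + -14)/2 = -15/2
Midpoint = (11, -15/2)

(11, -15/2)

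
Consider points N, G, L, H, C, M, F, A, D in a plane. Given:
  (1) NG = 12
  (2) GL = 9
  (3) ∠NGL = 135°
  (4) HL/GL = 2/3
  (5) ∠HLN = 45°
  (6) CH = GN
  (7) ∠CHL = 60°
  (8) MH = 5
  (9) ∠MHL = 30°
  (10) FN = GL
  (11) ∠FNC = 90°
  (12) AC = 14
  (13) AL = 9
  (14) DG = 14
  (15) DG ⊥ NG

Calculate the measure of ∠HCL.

From the given relations: CH = GN = 12; HL = 2/3·GL = 2/3·9 = 6.
Step 1: By the law of cosines on triangle CHL: CL² = 12² + 6² − 2·12·6·cos(60°) = 108, so CL = 6·√3.
Step 2: By the inverse law of cosines on triangle HCL: cos(∠HCL) = (12² + (6·√3)² − 6²) / (2·12·6·√3) = 216/249.42 = 0.866, so ∠HCL = 30°.

Therefore, the measure of angle ∠HCL = 30°.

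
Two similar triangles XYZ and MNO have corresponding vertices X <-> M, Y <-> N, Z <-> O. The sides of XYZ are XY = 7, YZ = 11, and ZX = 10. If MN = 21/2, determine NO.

Similar triangles have proportional sides. Setting up the proportion:
MN / XY = NO / YZ
21/2 / 7 = NO / 11
NO = 11 * 21/2 / 7 = 33/2.

33/2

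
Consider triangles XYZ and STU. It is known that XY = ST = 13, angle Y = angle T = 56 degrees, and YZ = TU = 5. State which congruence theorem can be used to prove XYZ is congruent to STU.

Consider the given information: XY = ST = 13, angle Y = angle T = 56 degrees, and YZ = TU = 5
This is not ASA or AAS: ASA requires two angles and the side between them. AAS requires two angles and a non-included side.
The correct criterion is SAS. Two pairs of corresponding sides and the included angle are equal (Side-Angle-Side).

SAS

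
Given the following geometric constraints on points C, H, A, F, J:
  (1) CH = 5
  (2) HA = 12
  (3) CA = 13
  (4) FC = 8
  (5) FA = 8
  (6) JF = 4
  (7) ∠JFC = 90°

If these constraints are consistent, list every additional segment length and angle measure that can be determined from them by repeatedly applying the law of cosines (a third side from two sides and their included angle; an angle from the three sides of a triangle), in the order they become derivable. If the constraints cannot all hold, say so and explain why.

The constraints are consistent. Derivable facts, in order:
After 1 step:
- CJ = 4·√5
- ∠ACF = 35.66°
- ∠ACH = 67.38°
- ∠AFC = 108.68°
- ∠AHC = 90°
- ∠CAF = 35.66°
- ∠CAH = 22.62°
After 2 steps:
- ∠CJF = 63.43°
- ∠FCJ = 26.57°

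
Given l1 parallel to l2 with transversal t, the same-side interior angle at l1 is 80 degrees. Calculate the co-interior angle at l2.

Co-interior angles sum to 180: 180 - 80 = 100 degrees.

100 degrees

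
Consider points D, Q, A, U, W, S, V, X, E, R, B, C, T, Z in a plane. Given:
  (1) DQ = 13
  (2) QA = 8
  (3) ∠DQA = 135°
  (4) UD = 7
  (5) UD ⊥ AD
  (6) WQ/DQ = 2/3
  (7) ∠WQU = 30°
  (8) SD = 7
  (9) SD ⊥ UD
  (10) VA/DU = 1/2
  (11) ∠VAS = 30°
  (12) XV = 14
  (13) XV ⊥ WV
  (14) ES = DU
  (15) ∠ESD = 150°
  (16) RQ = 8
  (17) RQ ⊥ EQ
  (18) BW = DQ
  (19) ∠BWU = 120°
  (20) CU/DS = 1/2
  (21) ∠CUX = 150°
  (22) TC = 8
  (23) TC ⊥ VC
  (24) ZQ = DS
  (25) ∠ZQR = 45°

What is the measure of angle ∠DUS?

Step 1: By the law of cosines on triangle UDS: US² = 7² + 7² − 2·7·7·cos(90°) = 98, so US = 7·√2.
Step 2: By the inverse law of cosines on triangle DUS: cos(∠DUS) = (7² + (7·√2)² − 7²) / (2·7·7·√2) = 98/138.59 = 0.7071, so ∠DUS = 45°.

Therefore, the measure of angle ∠DUS = 45°.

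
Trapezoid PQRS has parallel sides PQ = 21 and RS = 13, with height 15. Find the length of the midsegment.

midsegment = (21 + 13) / 2 = 34 / 2 = 17

17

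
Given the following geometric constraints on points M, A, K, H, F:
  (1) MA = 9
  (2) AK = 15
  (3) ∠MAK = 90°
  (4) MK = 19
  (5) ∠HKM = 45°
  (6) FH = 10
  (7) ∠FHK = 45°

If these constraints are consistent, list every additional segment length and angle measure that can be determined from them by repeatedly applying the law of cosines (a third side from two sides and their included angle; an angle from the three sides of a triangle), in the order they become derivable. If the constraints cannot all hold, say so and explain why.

These constraints are not satisfiable: (1), (2) and (3) already determine MK: by the law of cosines MK² = 9² + 15² − 2·9·15·cos(90°) = 306, so MK = 3·√34, which contradicts (4) MK = 19. No planar figure meets all of them, so nothing further can be derived.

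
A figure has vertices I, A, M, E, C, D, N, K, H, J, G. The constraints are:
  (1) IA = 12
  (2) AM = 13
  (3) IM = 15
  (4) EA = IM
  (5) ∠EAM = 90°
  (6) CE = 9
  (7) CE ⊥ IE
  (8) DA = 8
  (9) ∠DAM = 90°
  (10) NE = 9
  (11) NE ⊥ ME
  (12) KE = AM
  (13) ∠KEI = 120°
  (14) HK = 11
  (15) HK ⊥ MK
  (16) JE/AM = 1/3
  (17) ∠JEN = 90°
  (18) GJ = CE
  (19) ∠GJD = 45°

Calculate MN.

From the given relations: EA = IM = 15.
Step 1: By the law of cosines on triangle EAM: EM² = 15² + 13² − 2·15·13·cos(90°) = 394, so EM ≈ 19.85.
Step 2: By the law of cosines on triangle MEN: MN² = 19.85² + 9² − 2·19.85·9·cos(90°) = 475, so MN = 5·√19.

Therefore, the length of MN = 5·√19.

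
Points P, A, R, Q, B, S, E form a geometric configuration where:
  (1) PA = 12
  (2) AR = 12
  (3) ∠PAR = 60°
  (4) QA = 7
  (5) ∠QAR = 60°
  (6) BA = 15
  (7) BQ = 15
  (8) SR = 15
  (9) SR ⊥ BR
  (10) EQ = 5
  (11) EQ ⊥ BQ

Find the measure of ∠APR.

Step 1: By the law of cosines on triangle PAR: PR² = 12² + 12² − 2·12·12·cos(60°) = 144, so PR = 12.
Step 2: By the inverse law of cosines on triangle APR: cos(∠APR) = (12² + 12² − 12²) / (2·12·12) = 144/288 = 0.5, so ∠APR = 60°.

Therefore, the measure of angle ∠APR = 60°.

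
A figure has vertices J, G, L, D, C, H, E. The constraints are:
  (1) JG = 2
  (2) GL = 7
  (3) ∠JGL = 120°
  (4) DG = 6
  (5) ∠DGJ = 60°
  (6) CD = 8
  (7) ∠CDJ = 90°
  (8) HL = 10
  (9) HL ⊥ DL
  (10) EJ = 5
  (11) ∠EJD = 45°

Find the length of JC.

Step 1: By the law of cosines on triangle JGD: JD² = 2² + 6² − 2·2·6·cos(60°) = 28, so JD = 2·√7.
Step 2: By the law of cosines on triangle JDC: JC² = (2·√7)² + 8² − 2·2·√7·8·cos(90°) = 92, so JC = 2·√23.

Therefore, the length of JC = 2·√23.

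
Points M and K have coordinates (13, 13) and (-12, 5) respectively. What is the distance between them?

d = sqrt((-25)^2 + (-8)^2) = sqrt(689)

sqrt(689)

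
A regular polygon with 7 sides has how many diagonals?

Each of the 7 vertices connects to 4 non-adjacent vertices via diagonals.
Total connections = 7 × 4 = 28, but each diagonal is counted twice.
Number of diagonals = 28 / 2 = 14.

14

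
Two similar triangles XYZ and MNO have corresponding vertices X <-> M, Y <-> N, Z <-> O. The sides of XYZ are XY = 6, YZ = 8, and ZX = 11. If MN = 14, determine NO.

k = 14/6 = 7/3. NO = 7/3 * 8 = 56/3.

56/3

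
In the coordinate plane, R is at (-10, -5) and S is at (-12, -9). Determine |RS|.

d = sqrt((-2)^2 + (-4)^2) = sqrt(20) = 2*sqrt(5)

2*sqrt(5)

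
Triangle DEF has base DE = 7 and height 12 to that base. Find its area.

Area = (1/2)(7)(12) = 42

42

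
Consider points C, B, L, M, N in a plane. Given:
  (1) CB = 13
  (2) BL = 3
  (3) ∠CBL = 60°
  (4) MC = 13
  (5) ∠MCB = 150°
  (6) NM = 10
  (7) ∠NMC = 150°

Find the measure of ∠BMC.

Step 1: By the law of cosines on triangle MCB: MB² = 13² + 13² − 2·13·13·cos(150°) = 630.72, so MB ≈ 25.11.
Step 2: By the inverse law of cosines on triangle BMC: cos(∠BMC) = (25.11² + 13² − 13²) / (2·25.11·13) = 630.72/652.97 = 0.9659, so ∠BMC = 15°.

Therefore, the measure of angle ∠BMC = 15°.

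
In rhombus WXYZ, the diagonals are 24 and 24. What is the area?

Area of a rhombus = (d1 * d2) / 2
Area = (24 * 24) / 2
Area = 576 / 2
Area = 288

288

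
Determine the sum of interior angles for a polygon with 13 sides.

The sum of interior angles of an n-sided polygon is (n - 2) * 180.
For n = 13: (13 - 2) * 180 = 11 * 180 = 1980 degrees.

1980 degrees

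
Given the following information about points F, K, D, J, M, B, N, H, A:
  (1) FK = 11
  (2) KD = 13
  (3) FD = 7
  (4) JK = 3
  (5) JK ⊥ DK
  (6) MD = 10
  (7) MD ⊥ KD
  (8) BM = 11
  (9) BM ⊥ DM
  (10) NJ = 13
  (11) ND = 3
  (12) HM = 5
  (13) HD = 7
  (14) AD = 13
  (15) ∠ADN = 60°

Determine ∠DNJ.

Step 1: By the law of cosines on triangle DKJ: DJ² = 13² + 3² − 2·13·3·cos(90°) = 178, so DJ = √178.
Step 2: By the inverse law of cosines on triangle DNJ: cos(∠DNJ) = (3² + 13² − √178²) / (2·3·13) = 0/78 = 0, so ∠DNJ = 90°.

Therefore, the measure of angle ∠DNJ = 90°.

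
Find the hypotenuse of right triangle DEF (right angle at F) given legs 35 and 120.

DE = sqrt(35^2 + 120^2) = sqrt(15625) = 125

125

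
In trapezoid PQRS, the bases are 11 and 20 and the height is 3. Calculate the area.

A trapezoid's area equals the midsegment times the height.
The midsegment is (11 + 20) / 2 = 31/2.
Area = 31/2 * 3 = 93/2.

93/2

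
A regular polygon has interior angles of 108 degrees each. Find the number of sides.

Exterior angle = 180 - 108 = 72. n = 360 / 72 = 5.

5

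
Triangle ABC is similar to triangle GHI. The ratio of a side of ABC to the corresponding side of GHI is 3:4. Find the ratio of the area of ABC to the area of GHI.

Area ratio = (side ratio)^2 = (3/4)^2 = 9:16.

9:16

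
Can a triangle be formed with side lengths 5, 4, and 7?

Check all three triangle inequalities:
5 + 4 = 9 > 7 ✓
5 + 7 = 12 > 4 ✓
4 + 7 = 11 > 5 ✓
All conditions hold, so these sides form a valid triangle.

Yes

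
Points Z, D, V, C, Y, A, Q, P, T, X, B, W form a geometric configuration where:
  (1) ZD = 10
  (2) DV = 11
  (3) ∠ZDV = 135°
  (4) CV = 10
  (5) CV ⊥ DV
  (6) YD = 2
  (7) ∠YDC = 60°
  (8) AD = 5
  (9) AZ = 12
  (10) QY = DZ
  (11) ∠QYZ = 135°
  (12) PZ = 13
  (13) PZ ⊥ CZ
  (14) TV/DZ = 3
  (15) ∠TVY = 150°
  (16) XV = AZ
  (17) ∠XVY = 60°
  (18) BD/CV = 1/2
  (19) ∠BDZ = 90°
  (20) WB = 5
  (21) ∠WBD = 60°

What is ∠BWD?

From the given relations: BD = 1/2·CV = 1/2·10 = 5.
Step 1: By the law of cosines on triangle WBD: WD² = 5² + 5² − 2·5·5·cos(60°) = 25, so WD = 5.
Step 2: By the inverse law of cosines on triangle BWD: cos(∠BWD) = (5² + 5² − 5²) / (2·5·5) = 25/50 = 0.5, so ∠BWD = 60°.

Therefore, the measure of angle ∠BWD = 60°.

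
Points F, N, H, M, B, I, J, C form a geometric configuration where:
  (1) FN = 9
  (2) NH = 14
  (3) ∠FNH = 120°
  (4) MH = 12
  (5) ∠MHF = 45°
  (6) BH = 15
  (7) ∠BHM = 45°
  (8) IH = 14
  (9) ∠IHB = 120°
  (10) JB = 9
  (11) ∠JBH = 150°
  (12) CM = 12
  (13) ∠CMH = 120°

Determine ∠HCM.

Step 1: By the law of cosines on triangle CMH: CH² = 12² + 12² − 2·12·12·cos(120°) = 432, so CH = 12·√3.
Step 2: By the inverse law of cosines on triangle HCM: cos(∠HCM) = ((12·√3)² + 12² − 12²) / (2·12·√3·12) = 432/498.83 = 0.866, so ∠HCM = 30°.

Therefore, the measure of angle ∠HCM = 30°.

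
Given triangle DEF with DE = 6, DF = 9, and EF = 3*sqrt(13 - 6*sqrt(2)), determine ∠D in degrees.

By the inverse law of cosines: cos(D) = (DE² + DF² - EF²) / (2 × DE × DF)
cos(D) = (6² + 9² - (3*sqrt(13 - 6*sqrt(2)))²) / (2 × 6 × 9)
cos(D) = (36 + 81 - (117 - 54*sqrt(2))) / 108
cos(D) = sqrt(2)/2
D = arccos(sqrt(2)/2) = 45°

45°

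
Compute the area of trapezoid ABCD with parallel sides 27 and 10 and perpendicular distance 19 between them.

A trapezoid's area equals the midsegment times the height.
The midsegment is (27 + 10) / 2 = 37/2.
Area = 37/2 * 19 = 703/2.

703/2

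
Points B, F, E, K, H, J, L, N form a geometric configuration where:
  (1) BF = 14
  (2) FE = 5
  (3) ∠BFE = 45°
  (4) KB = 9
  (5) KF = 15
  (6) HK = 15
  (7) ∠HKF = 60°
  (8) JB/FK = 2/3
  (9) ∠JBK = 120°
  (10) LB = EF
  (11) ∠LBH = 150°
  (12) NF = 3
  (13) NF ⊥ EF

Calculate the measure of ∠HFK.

Step 1: By the law of cosines on triangle FKH: FH² = 15² + 15² − 2·15·15·cos(60°) = 225, so FH = 15.
Step 2: By the inverse law of cosines on triangle HFK: cos(∠HFK) = (15² + 15² − 15²) / (2·15·15) = 225/450 = 0.5, so ∠HFK = 60°.

Therefore, the measure of angle ∠HFK = 60°.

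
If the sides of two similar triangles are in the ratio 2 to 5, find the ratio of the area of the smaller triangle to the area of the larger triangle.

Area ratio = (side ratio)^2 = (2/5)^2 = 4:25.

4:25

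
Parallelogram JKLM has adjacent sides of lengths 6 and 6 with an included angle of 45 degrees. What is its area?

The area of a parallelogram equals the product of two adjacent sides times the sine of the included angle.
This is because the height equals 6 * sin(45°) = 3*sqrt(2).
Area = 6 * 3*sqrt(2) = 18*sqrt(2)

18*sqrt(2)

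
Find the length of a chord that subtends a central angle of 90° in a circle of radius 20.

Chord length = 2r sin(θ/2)
= 2 × 20 × sin(90°/2)
= 2 × 20 × sin(45°)
= 20*sqrt(2)

20*sqrt(2)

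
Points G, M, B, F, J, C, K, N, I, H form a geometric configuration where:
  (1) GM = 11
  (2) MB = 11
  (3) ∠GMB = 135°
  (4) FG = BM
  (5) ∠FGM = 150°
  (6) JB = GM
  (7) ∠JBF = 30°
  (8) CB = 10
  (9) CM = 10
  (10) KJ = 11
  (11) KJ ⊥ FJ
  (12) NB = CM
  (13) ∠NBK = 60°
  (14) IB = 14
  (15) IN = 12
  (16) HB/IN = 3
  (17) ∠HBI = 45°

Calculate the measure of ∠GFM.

From the given relations: FG = BM = 11.
Step 1: By the law of cosines on triangle FGM: FM² = 11² + 11² − 2·11·11·cos(150°) = 451.58, so FM ≈ 21.25.
Step 2: By the inverse law of cosines on triangle GFM: cos(∠GFM) = (11² + 21.25² − 11²) / (2·11·21.25) = 451.58/467.51 = 0.9659, so ∠GFM = 15°.

Therefore, the measure of angle ∠GFM = 15°.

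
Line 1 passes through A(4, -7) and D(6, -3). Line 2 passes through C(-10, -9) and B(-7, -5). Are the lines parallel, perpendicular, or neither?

Slope of line 1: m1 = (-3 - -7)/(6 - 4) = 4/2 = 2
Slope of line 2: m2 = (-5 - -9)/(-7 - -10) = 4/3 = 4/3
For parallel lines we need equal slopes: 2 != 4/3.
For perpendicular lines we need m1*m2 = -1: (2)(4/3) = 8/3 != -1.
Since neither condition holds, the lines are neither parallel nor perpendicular.

Neither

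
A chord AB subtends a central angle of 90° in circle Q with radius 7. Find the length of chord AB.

Chord = 2(7) sin(45°) = 7*sqrt(2)

7*sqrt(2)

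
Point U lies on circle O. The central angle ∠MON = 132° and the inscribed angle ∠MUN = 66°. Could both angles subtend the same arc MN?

By the inscribed angle theorem, if both angles subtend the same arc, the inscribed angle must be half the central angle.
Half of 132° = 66°, which equals the given inscribed angle of 66°.
Therefore, yes, they correspond to the same arc.

Yes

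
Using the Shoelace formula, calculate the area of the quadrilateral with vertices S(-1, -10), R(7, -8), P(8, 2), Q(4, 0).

The Shoelace formula works by pairing each vertex with the next (cycling back to the first).
For each pair, compute x_i*y_(i+1) - x_(i+1)*y_i:
  (-1*-8 - 7*-10) = 78
  (7*2 - 8*-8) = 78
  (8*0 - 4*2) = -8
  (4*-10 - -1*0) = -40
Taking half the absolute value of the total: Area = (1/2)(108) = 54.

54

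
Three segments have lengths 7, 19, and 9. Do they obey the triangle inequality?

Check the triangle inequality: 7 + 9 = 16 ≤ 19.
Since the sum of two sides does not exceed the third, no triangle can be formed.

No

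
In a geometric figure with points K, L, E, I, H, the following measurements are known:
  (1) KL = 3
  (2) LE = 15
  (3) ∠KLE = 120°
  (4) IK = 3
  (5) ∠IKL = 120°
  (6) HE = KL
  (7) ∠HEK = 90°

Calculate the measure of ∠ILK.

Step 1: By the law of cosines on triangle LKI: LI² = 3² + 3² − 2·3·3·cos(120°) = 27, so LI = 3·√3.
Step 2: By the inverse law of cosines on triangle ILK: cos(∠ILK) = ((3·√3)² + 3² − 3²) / (2·3·√3·3) = 27/31.18 = 0.866, so ∠ILK = 30°.

Therefore, the measure of angle ∠ILK = 30°.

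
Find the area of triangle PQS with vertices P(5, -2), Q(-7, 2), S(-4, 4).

The Shoelace formula computes the area from vertex coordinates by summing cross products.
For vertices (5,-2), (-7,2), (-4,4):
Signed sum = 5*2 - -7*-2 + -7*4 - -4*2 + -4*-2 - 5*4
= -4 + -20 + -12 = -36
Area = (1/2)|-36| = 18.

18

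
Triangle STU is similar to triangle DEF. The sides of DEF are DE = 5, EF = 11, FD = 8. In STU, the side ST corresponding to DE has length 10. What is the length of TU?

k = 10/5 = 2. TU = 2 * 11 = 22.

22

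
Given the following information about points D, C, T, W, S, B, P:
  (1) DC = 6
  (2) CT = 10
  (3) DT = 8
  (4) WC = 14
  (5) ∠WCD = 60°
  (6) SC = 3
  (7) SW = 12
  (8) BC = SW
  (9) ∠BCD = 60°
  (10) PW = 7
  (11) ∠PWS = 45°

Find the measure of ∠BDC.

From the given relations: BC = SW = 12.
Step 1: By the law of cosines on triangle DCB: DB² = 6² + 12² − 2·6·12·cos(60°) = 108, so DB = 6·√3.
Step 2: By the inverse law of cosines on triangle BDC: cos(∠BDC) = ((6·√3)² + 6² − 12²) / (2·6·√3·6) = 0/124.71 = 0, so ∠BDC = 90°.

Therefore, the measure of angle ∠BDC = 90°.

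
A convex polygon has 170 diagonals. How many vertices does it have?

Using d = n(n - 3)/2, we solve 170 = n(n - 3)/2.
So n(n - 3) = 340.
Testing n = 20: 20 * 17 = 340 = 340. Correct.
The polygon has 20 sides.

20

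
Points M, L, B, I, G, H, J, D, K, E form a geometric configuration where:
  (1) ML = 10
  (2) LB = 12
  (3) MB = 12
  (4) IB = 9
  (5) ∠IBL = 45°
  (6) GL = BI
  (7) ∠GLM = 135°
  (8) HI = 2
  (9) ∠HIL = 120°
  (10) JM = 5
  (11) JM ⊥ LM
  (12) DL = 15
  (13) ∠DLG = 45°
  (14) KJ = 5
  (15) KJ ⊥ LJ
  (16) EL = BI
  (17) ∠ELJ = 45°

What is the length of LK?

Step 1: By the law of cosines on triangle LMJ: LJ² = 10² + 5² − 2·10·5·cos(90°) = 125, so LJ = 5·√5.
Step 2: By the law of cosines on triangle LJK: LK² = (5·√5)² + 5² − 2·5·√5·5·cos(90°) = 150, so LK = 5·√6.

Therefore, the length of LK = 5·√6.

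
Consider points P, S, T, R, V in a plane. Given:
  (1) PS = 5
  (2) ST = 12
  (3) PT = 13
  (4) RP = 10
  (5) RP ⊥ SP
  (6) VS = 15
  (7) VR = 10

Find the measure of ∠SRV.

Step 1: By the law of cosines on triangle RPS: RS² = 10² + 5² − 2·10·5·cos(90°) = 125, so RS = 5·√5.
Step 2: By the inverse law of cosines on triangle SRV: cos(∠SRV) = ((5·√5)² + 10² − 15²) / (2·5·√5·10) = 0/223.61 = 0, so ∠SRV = 90°.

Therefore, the measure of angle ∠SRV = 90°.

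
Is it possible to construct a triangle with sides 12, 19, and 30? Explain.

Yes.
The triangle inequality requires that the sum of any two sides exceeds the third.
Here 12 + 19 = 31 > 30, so the condition is met.

Yes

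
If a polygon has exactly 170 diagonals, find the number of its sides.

Using d = n(n - 3)/2, we solve 170 = n(n - 3)/2.
So n(n - 3) = 340.
Testing n = 20: 20 * 17 = 340 = 340. Correct.
The polygon has 20 sides.

20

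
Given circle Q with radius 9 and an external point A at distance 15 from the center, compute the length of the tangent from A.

tangent = √(d² - r²) = √(15² - 9²) = √(225 - 81) = √144 = 12

12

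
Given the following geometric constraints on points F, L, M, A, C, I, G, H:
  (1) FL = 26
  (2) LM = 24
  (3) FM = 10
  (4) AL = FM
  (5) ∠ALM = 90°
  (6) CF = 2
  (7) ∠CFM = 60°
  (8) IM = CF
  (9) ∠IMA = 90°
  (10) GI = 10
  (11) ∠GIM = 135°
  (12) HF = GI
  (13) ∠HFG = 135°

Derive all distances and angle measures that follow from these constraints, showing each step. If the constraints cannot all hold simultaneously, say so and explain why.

The constraints are consistent.

From the given relations:
  AL = FM = 10
  IM = CF = 2
  HF = GI = 10

Step 1: From ML = 24, LA = 10, and ∠MLA = 90°, by the law of cosines:
  MA² = ML² + LA² - 2·ML·LA·cos(90°) = 576 + 100 - 0 = 676
  MA = 26

Step 2: From MF = 10, FC = 2, and ∠MFC = 60°, by the law of cosines:
  MC² = MF² + FC² - 2·MF·FC·cos(60°) = 100 + 4 - 20 = 84
  MC = 2·√21

Step 3: From MI = 2, IG = 10, and ∠MIG = 135°, by the law of cosines:
  MG² = MI² + IG² - 2·MI·IG·cos(135°) = 4 + 100 + 28.28 = 132.3
  MG ≈ 11.5

Step 4: From FL = 26, FM = 10, LM = 24, by the inverse law of cosines:
  cos(∠LFM) = (FL² + FM² - LM²) / (2·FL·FM)
  ∠LFM = 67.38°

Step 5: From LF = 26, LM = 24, FM = 10, by the inverse law of cosines:
  cos(∠FLM) = (LF² + LM² - FM²) / (2·LF·LM)
  ∠FLM = 22.62°

Step 6: From MF = 10, ML = 24, FL = 26, by the inverse law of cosines:
  cos(∠FML) = (MF² + ML² - FL²) / (2·MF·ML)
  ∠FML = 90°

Step 7: From AM = 26, MI = 2, and ∠AMI = 90°, by the law of cosines:
  AI² = AM² + MI² - 2·AM·MI·cos(90°) = 676 + 4 - 0 = 680
  AI = 2·√170

Step 8: From MA = 26, ML = 24, AL = 10, by the inverse law of cosines:
  cos(∠AML) = (MA² + ML² - AL²) / (2·MA·ML)
  ∠AML = 22.62°

Step 9: From MC = 2·√21, MF = 10, CF = 2, by the inverse law of cosines:
  cos(∠CMF) = (MC² + MF² - CF²) / (2·MC·MF)
  ∠CMF = 10.89°

Step 10: From MG = 11.5, MI = 2, GI = 10, by the inverse law of cosines:
  cos(∠GMI) = (MG² + MI² - GI²) / (2·MG·MI)
  ∠GMI = 37.94°

Step 11: From AL = 10, AM = 26, LM = 24, by the inverse law of cosines:
  cos(∠LAM) = (AL² + AM² - LM²) / (2·AL·AM)
  ∠LAM = 67.38°

Step 12: From CF = 2, CM = 2·√21, FM = 10, by the inverse law of cosines:
  cos(∠FCM) = (CF² + CM² - FM²) / (2·CF·CM)
  ∠FCM = 109.11°

Step 13: From GI = 10, GM = 11.5, IM = 2, by the inverse law of cosines:
  cos(∠IGM) = (GI² + GM² - IM²) / (2·GI·GM)
  ∠IGM = 7.06°

Step 14: From AI = 2·√170, AM = 26, IM = 2, by the inverse law of cosines:
  cos(∠IAM) = (AI² + AM² - IM²) / (2·AI·AM)
  ∠IAM = 4.4°

Step 15: From IA = 2·√170, IM = 2, AM = 26, by the inverse law of cosines:
  cos(∠AIM) = (IA² + IM² - AM²) / (2·IA·IM)
  ∠AIM = 85.6°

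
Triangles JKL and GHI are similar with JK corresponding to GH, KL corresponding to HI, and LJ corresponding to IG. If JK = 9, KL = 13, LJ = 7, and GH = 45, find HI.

Similar triangles have proportional sides. Setting up the proportion:
GH / JK = HI / KL
45 / 9 = HI / 13
HI = 13 * 45 / 9 = 65.

65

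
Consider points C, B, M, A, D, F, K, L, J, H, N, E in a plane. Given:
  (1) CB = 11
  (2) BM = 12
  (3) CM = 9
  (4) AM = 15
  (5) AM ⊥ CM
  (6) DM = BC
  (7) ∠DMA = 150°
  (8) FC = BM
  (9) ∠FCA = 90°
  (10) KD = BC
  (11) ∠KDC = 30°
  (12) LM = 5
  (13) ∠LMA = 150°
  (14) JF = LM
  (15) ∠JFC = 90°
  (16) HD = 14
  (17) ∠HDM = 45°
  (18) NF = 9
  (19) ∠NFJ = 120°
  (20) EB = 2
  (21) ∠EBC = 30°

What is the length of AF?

From the given relations: FC = BM = 12.
Step 1: By the law of cosines on triangle CMA: CA² = 9² + 15² − 2·9·15·cos(90°) = 306, so CA = 3·√34.
Step 2: By the law of cosines on triangle ACF: AF² = (3·√34)² + 12² − 2·3·√34·12·cos(90°) = 450, so AF = 15·√2.

Therefore, the length of AF = 15·√2.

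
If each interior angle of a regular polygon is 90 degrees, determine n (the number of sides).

Exterior angle = 180 - 90 = 90. n = 360 / 90 = 4.

4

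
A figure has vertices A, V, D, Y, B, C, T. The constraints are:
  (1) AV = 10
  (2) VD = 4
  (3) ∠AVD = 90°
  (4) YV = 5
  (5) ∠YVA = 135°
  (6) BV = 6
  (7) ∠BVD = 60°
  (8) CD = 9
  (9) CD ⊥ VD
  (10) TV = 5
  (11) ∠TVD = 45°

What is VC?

Step 1: By the law of cosines on triangle VDC: VC² = 4² + 9² − 2·4·9·cos(90°) = 97, so VC = √97.

Therefore, the length of VC = √97.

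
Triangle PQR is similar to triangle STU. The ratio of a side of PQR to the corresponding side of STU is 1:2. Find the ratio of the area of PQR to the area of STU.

The ratio of areas of similar triangles equals the square of the side ratio.
Side ratio = 1:2
Area ratio = (1/2)^2 = 1/4 = 1:4

1:4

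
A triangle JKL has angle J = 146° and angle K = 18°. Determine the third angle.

The interior angles sum to 180°: angle L = 180 - 146 - 18 = 16°.
The triangle is obtuse (angles 146°, 18°, 16°).

16 degrees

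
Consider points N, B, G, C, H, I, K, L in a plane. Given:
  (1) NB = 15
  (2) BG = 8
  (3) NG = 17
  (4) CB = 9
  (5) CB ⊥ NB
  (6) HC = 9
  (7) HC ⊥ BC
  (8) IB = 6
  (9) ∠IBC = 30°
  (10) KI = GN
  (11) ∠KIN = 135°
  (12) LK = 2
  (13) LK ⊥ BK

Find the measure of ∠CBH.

Step 1: By the law of cosines on triangle BCH: BH² = 9² + 9² − 2·9·9·cos(90°) = 162, so BH = 9·√2.
Step 2: By the inverse law of cosines on triangle CBH: cos(∠CBH) = (9² + (9·√2)² − 9²) / (2·9·9·√2) = 162/229.1 = 0.7071, so ∠CBH = 45°.

Therefore, the measure of angle ∠CBH = 45°.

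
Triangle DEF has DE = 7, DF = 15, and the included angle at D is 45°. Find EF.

By the law of cosines: EF^2 = DE^2 + DF^2 - 2*DE*DF*cos(D)
EF^2 = 7^2 + 15^2 - 2*7*15*cos(45°)
EF^2 = 49 + 225 - 210*(sqrt(2)/2)
EF^2 = 274 - 105*sqrt(2)
EF = sqrt(274 - 105*sqrt(2))

sqrt(274 - 105*sqrt(2))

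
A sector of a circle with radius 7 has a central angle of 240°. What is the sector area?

Sector area = πr² × θ/360
= π × 7² × 2/3
= π × 49 × 2/3
= 98*pi/3

98*pi/3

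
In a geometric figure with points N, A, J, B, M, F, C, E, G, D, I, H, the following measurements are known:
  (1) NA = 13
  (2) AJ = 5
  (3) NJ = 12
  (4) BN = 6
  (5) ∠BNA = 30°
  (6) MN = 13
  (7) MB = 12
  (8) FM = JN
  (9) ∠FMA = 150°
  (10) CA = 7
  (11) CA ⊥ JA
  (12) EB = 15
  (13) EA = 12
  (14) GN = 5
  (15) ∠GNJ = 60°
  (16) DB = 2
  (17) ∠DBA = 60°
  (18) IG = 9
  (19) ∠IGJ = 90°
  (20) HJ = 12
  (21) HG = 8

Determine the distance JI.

Step 1: By the law of cosines on triangle JNG: JG² = 12² + 5² − 2·12·5·cos(60°) = 109, so JG = √109.
Step 2: By the law of cosines on triangle JGI: JI² = √109² + 9² − 2·√109·9·cos(90°) = 190, so JI = √190.

Therefore, the length of JI = √190.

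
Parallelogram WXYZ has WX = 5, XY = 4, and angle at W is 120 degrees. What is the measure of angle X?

Opposite sides of a parallelogram are parallel, so consecutive angles form co-interior angles on a transversal.
Co-interior angles sum to 180°, giving angle X = 180 - 120 = 60 degrees.

60 degrees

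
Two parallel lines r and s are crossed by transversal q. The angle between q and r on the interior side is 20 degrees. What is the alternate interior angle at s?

Alternate interior angles lie on opposite sides of the transversal, between the parallel lines.
By the alternate interior angle theorem, they are equal: 20 degrees.

20 degrees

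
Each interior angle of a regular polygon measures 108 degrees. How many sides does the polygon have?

The exterior angle is the supplement of the interior angle: 180 - 108 = 72 degrees.
Since the exterior angles of any convex polygon sum to 360 degrees, the number of sides is 360 / 72 = 5.

5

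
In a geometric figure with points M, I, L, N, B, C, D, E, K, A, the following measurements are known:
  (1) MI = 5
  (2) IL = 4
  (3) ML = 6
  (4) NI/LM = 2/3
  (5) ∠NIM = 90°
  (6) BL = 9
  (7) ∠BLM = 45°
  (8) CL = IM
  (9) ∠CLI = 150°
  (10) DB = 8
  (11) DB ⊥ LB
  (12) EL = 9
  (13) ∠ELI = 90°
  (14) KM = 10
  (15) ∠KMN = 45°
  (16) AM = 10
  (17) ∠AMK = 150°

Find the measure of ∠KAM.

Step 1: By the law of cosines on triangle AMK: AK² = 10² + 10² − 2·10·10·cos(150°) = 373.21, so AK ≈ 19.32.
Step 2: By the inverse law of cosines on triangle KAM: cos(∠KAM) = (19.32² + 10² − 10²) / (2·19.32·10) = 373.21/386.37 = 0.9659, so ∠KAM = 15°.

Therefore, the measure of angle ∠KAM = 15°.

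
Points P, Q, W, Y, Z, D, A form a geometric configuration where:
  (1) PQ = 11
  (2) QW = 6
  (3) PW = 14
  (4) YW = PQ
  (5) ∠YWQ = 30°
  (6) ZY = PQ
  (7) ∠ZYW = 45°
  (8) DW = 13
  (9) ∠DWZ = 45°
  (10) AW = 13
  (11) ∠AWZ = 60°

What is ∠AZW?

From the given relations: ZY = PQ = 11; YW = PQ = 11.
Step 1: By the law of cosines on triangle ZYW: ZW² = 11² + 11² − 2·11·11·cos(45°) = 70.88, so ZW ≈ 8.42.
Step 2: By the law of cosines on triangle ZWA: ZA² = 8.42² + 13² − 2·8.42·13·cos(60°) = 130.43, so ZA ≈ 11.42.
Step 3: By the inverse law of cosines on triangle AZW: cos(∠AZW) = (11.42² + 8.42² − 13²) / (2·11.42·8.42) = 32.31/192.3 = 0.168, so ∠AZW = 80.33°.

Therefore, the measure of angle ∠AZW = 80.33°.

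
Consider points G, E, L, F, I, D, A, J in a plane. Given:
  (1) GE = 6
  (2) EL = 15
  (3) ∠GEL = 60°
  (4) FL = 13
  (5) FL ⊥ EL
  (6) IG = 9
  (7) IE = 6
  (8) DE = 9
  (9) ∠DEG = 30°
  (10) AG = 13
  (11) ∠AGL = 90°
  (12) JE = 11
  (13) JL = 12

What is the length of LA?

Step 1: By the law of cosines on triangle LEG: LG² = 15² + 6² − 2·15·6·cos(60°) = 171, so LG = 3·√19.
Step 2: By the law of cosines on triangle LGA: LA² = (3·√19)² + 13² − 2·3·√19·13·cos(90°) = 340, so LA = 2·√85.

Therefore, the length of LA = 2·√85.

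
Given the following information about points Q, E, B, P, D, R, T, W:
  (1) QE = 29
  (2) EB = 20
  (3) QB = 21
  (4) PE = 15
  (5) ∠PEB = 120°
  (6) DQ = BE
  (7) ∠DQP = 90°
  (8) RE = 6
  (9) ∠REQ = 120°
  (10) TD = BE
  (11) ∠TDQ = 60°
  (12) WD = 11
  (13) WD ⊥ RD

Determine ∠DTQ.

From the given relations: TD = BE = 20; DQ = BE = 20.
Step 1: By the law of cosines on triangle TDQ: TQ² = 20² + 20² − 2·20·20·cos(60°) = 400, so TQ = 20.
Step 2: By the inverse law of cosines on triangle DTQ: cos(∠DTQ) = (20² + 20² − 20²) / (2·20·20) = 400/800 = 0.5, so ∠DTQ = 60°.

Therefore, the measure of angle ∠DTQ = 60°.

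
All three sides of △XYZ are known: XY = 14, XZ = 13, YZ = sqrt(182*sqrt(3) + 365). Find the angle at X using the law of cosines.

When all three sides of a triangle are known, the law of cosines can be rearranged to find any angle.
cos(C) = (a² + b² - c²) / (2ab) gives cos(X) = -sqrt(3)/2.
Taking the inverse cosine: X = 150°.

150°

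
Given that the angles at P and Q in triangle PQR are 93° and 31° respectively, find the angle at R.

By the triangle angle sum property, the three interior angles of any triangle add up to 180°.
We know angle P = 93° and angle Q = 31°, so their sum is 124°.
Therefore angle R = 180° - 124° = 56°.

56 degrees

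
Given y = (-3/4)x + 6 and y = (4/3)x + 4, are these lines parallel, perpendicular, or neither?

Slope of line 1: m1 = -3/4
Slope of line 2: m2 = 4/3
Two lines are perpendicular when the product of their slopes is -1 (negative reciprocals).
m1 * m2 = (-3/4) * (4/3) = -1, confirming perpendicularity.

Perpendicular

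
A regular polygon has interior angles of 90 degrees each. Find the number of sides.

Each interior angle of a regular n-gon is (n - 2) * 180 / n.
Setting this equal to 90:
(n - 2) * 180 / n = 90
Each exterior angle = 180 - 90 = 90 degrees.
Since exterior angles sum to 360: n = 360 / 90 = 4.

4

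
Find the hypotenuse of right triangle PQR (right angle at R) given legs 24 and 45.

PQ = sqrt(24^2 + 45^2) = sqrt(2601) = 51

51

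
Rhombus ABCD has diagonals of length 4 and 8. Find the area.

Area of a rhombus = (d1 * d2) / 2
Area = (4 * 8) / 2
Area = 32 / 2
Area = 16

16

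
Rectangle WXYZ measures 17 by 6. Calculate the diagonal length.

Using the Pythagorean theorem:
d² = 17² + 6² = 289 + 36 = 325
d = sqrt(325) = 5*sqrt(13)

5*sqrt(13)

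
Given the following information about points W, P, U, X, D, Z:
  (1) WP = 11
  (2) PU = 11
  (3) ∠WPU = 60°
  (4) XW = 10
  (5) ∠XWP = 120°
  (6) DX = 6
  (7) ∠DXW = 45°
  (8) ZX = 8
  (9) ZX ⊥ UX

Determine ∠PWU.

Step 1: By the law of cosines on triangle WPU: WU² = 11² + 11² − 2·11·11·cos(60°) = 121, so WU = 11.
Step 2: By the inverse law of cosines on triangle PWU: cos(∠PWU) = (11² + 11² − 11²) / (2·11·11) = 121/242 = 0.5, so ∠PWU = 60°.

Therefore, the measure of angle ∠PWU = 60°.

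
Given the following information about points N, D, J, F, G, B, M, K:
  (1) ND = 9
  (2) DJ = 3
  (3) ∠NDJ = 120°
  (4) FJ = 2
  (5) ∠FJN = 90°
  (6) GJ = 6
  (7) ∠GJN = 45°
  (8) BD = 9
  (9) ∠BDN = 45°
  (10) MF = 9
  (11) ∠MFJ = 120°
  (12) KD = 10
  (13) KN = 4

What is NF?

Step 1: By the law of cosines on triangle JDN: JN² = 3² + 9² − 2·3·9·cos(120°) = 117, so JN = 3·√13.
Step 2: By the law of cosines on triangle NJF: NF² = (3·√13)² + 2² − 2·3·√13·2·cos(90°) = 121, so NF = 11.

Therefore, the length of NF = 11.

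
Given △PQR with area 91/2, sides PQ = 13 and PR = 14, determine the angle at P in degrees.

sin(C) = 2 * 91/2 / (13 * 14) = 1/2, so C = arcsin(1/2) = 30°.
Since sin(180° - C) = sin(C), the obtuse angle 150° gives the same area, so C = 30° or C = 150°.

30° or 150°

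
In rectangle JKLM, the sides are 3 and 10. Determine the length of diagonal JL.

Using the Pythagorean theorem:
d² = 3² + 10² = 9 + 100 = 109
d = sqrt(109)

sqrt(109)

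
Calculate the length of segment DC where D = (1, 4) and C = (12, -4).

d = sqrt((12 - 1)^2 + (-4 - 4)^2)
d = sqrt(11^2 + -8^2)
d = sqrt(121 + 64)
d = sqrt(185)

sqrt(185)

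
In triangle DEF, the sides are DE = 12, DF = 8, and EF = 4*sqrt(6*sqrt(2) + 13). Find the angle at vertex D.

By the inverse law of cosines: cos(D) = (DE² + DF² - EF²) / (2 × DE × DF)
cos(D) = (12² + 8² - (4*sqrt(6*sqrt(2) + 13))²) / (2 × 12 × 8)
cos(D) = (144 + 64 - (96*sqrt(2) + 208)) / 192
cos(D) = -sqrt(2)/2
D = arccos(-sqrt(2)/2) = 135°

135°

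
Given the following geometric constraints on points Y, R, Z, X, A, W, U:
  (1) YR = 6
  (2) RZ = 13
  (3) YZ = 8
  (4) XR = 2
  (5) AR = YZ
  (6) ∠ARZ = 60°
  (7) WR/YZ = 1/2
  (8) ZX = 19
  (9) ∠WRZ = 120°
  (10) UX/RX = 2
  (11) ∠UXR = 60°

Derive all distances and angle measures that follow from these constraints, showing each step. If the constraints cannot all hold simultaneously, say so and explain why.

These constraints are not satisfiable: by the triangle inequality in triangle RZX, (2) RZ = 13 and (4) XR = 2 force ZX ≤ 13 + 2 = 15, but (8) says ZX = 19. No planar figure meets all of them, so nothing further can be derived.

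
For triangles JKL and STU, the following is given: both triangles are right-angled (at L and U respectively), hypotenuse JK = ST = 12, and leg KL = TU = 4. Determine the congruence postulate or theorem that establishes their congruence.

Consider the given information: both triangles are right-angled (at L and U respectively), hypotenuse JK = ST = 12, and leg KL = TU = 4
This is not SSS or SAS: SSS requires all three pairs of sides, but we don't have that. SAS requires two sides and the included angle between them.
The correct criterion is HL. The hypotenuse and one leg of two right triangles are equal (Hypotenuse-Leg).

HL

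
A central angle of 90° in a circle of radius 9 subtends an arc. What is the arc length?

The full circumference is 2πr = 2π(9) = 18*pi.
The arc spans 90° out of 360°, which is a fraction of 1/4.
Arc length = 18*pi × 1/4 = 9*pi/2.

9*pi/2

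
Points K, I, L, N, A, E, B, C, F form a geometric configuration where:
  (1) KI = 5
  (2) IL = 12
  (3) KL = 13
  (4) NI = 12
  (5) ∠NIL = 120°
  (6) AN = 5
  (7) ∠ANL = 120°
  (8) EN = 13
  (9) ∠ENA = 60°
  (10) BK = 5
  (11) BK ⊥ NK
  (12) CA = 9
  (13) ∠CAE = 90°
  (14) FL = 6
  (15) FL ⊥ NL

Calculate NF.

Step 1: By the law of cosines on triangle LIN: LN² = 12² + 12² − 2·12·12·cos(120°) = 432, so LN = 12·√3.
Step 2: By the law of cosines on triangle NLF: NF² = (12·√3)² + 6² − 2·12·√3·6·cos(90°) = 468, so NF = 6·√13.

Therefore, the length of NF = 6·√13.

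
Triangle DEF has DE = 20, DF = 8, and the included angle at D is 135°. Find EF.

When two sides and the included angle are known, the law of cosines gives the third side.
c^2 = a^2 + b^2 - 2ab cos(C) generalizes the Pythagorean theorem to non-right triangles.
Here: EF^2 = 400 + 64 - 320*(-sqrt(2)/2) = 160*sqrt(2) + 464
EF = 4*sqrt(10*sqrt(2) + 29)

4*sqrt(10*sqrt(2) + 29)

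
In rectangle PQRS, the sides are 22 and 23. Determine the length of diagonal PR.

Using the Pythagorean theorem:
d² = 22² + 23² = 484 + 529 = 1013
d = sqrt(1013)

sqrt(1013)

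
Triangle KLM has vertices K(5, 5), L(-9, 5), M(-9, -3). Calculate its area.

Shoelace: Area = (1/2)|5(5--3) + -9(-3-5) + -9(5-5)| = (1/2)(112) = 56

56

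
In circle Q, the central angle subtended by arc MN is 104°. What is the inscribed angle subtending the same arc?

By the inscribed angle theorem, the inscribed angle is half the central angle.
Inscribed angle = 104° / 2 = 52°

52°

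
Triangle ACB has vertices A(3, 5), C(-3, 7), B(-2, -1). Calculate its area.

Using the Shoelace formula for a triangle:
Area = (1/2)|x0(y1 - y2) + x1(y2 - y0) + x2(y0 - y1)|
Area = (1/2)|3(7 - -1) + -3(-1 - 5) + -2(5 - 7)|
Area = (1/2)|24 + 18 + 4|
Area = (1/2)|46|
Area = (1/2)(46)
Area = 23

23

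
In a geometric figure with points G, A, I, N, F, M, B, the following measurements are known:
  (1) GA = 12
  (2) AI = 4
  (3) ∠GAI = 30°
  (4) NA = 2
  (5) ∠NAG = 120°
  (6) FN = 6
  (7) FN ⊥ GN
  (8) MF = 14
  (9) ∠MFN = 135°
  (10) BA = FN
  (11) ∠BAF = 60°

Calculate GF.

Step 1: By the law of cosines on triangle GAN: GN² = 12² + 2² − 2·12·2·cos(120°) = 172, so GN = 2·√43.
Step 2: By the law of cosines on triangle GNF: GF² = (2·√43)² + 6² − 2·2·√43·6·cos(90°) = 208, so GF = 4·√13.

Therefore, the length of GF = 4·√13.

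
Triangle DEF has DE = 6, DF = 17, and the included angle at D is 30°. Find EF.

When two sides and the included angle are known, the law of cosines gives the third side.
c^2 = a^2 + b^2 - 2ab cos(C) generalizes the Pythagorean theorem to non-right triangles.
Here: EF^2 = 36 + 289 - 204*(sqrt(3)/2) = 325 - 102*sqrt(3)
EF = sqrt(325 - 102*sqrt(3))

sqrt(325 - 102*sqrt(3))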